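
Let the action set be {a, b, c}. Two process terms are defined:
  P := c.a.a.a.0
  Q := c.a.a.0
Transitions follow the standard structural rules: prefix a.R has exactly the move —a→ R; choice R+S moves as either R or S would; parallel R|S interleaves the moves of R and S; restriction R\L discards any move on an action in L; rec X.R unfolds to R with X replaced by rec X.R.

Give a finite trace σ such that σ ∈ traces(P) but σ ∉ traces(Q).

Reachable graph of P (5 states):
  m0 = c.a.a.a.0 :: -c-> m1
  m1 = a.a.a.0 :: -a-> m2
  m2 = a.a.0 :: -a-> m3
  m3 = a.0 :: -a-> m4
  m4 = 0 :: deadlocked
Reachable graph of Q (4 states):
  n0 = c.a.a.0 :: -c-> n1
  n1 = a.a.0 :: -a-> n2
  n2 = a.0 :: -a-> n3
  n3 = 0 :: deadlocked
Trace ⟨caaa⟩ through P, begin at {m0}:
  after c @ step 1: {m1}
  after a @ step 2: {m2}
  after a @ step 3: {m3}
  after a @ step 4: {m4}
  ✓ P
Trace ⟨caaa⟩ through Q, begin at {n0}:
  after c @ step 1: {n1}
  after a @ step 2: {n2}
  after a @ step 3: {n3}
  after a @ step 4: no successor for Q

caaa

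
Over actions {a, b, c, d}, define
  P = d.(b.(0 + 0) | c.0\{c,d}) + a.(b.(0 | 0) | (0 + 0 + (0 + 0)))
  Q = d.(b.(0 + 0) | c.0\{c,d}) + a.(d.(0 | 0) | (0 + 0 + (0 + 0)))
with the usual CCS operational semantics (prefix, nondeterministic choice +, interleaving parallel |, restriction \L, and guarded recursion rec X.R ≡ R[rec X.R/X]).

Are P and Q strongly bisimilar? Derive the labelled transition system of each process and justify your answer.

Reachable graph of P (7 states):
  s0 = d.(b.(0 + 0) | c.0\{c,d}) + a.(b.(0 | 0) | (0 + 0 + (0 + 0))) | ··a··> s1, ··d··> s2
  s1 = b.(0 | 0) | (0 + 0 + (0 + 0)) | ··b··> s3
  s2 = b.(0 + 0) | c.0\{c,d} | ··b··> s4, ··c··> s5
  s3 = 0 | 0 | (0 + 0 + (0 + 0)) | deadlocked
  s4 = (0 + 0) | c.0\{c,d} | ··c··> s6
  s5 = b.(0 + 0) | 0\{c,d} | ··b··> s6
  s6 = (0 + 0) | 0\{c,d} | deadlocked
Reachable graph of Q (7 states):
  t0 = d.(b.(0 + 0) | c.0\{c,d}) + a.(d.(0 | 0) | (0 + 0 + (0 + 0))) | ··a··> t1, ··d··> t2
  t1 = d.(0 | 0) | (0 + 0 + (0 + 0)) | ··d··> t3
  t2 = b.(0 + 0) | c.0\{c,d} | ··b··> t4, ··c··> t5
  t3 = 0 | 0 | (0 + 0 + (0 + 0)) | deadlocked
  t4 = (0 + 0) | c.0\{c,d} | ··c··> t6
  t5 = b.(0 + 0) | 0\{c,d} | ··b··> t6
  t6 = (0 + 0) | 0\{c,d} | deadlocked
Coarsest stable partition (strong bisimilarity classes):
  B0 = {s0}
  B1 = {s2, t2}
  B2 = {s4, t4}
  B3 = {s3, s6, t3, t6}
  B4 = {s1, s5, t5}
  B5 = {t0}
  B6 = {t1}
s0 ∈ B0, t0 ∈ B5 → different blocks

NO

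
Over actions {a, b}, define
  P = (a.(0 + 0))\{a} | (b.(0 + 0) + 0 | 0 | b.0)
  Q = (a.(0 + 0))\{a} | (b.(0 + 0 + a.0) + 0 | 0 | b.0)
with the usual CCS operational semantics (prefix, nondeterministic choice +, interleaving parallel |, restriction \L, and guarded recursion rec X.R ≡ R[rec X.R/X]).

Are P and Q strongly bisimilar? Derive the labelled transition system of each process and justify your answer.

NO

P's transition system — 3 states:
  s0 = (a.(0 + 0))\{a} | (b.(0 + 0) + 0 | 0 | b.0) | —b→ s1, —b→ s2
  s1 = (a.(0 + 0))\{a} | (0 + 0) | ∅
  s2 = (a.(0 + 0))\{a} | (0 | 0 | 0) | ∅
Q's transition system — 4 states:
  t0 = (a.(0 + 0))\{a} | (b.(0 + 0 + a.0) + 0 | 0 | b.0) | —b→ t1, —b→ t2
  t1 = (a.(0 + 0))\{a} | (0 + 0 + a.0) | —a→ t3
  t2 = (a.(0 + 0))\{a} | (0 | 0 | 0) | ∅
  t3 = (a.(0 + 0))\{a} | 0 | ∅
Bisimilarity quotient blocks:
  B0 = {s0}
  B1 = {s1, s2, t2, t3}
  B2 = {t0}
  B3 = {t1}
s0 ∈ B0, t0 ∈ B2 → different blocks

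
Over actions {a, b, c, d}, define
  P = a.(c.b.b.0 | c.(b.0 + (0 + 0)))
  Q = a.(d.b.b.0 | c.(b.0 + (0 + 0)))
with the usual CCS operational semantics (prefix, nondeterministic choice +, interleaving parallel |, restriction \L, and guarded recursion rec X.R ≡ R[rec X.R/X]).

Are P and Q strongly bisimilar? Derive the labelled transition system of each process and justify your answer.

P's transition system — 13 states:
  m0 = a.(c.b.b.0 | c.(b.0 + (0 + 0))) | =a=> m1
  m1 = c.b.b.0 | c.(b.0 + (0 + 0)) | =c=> m2, =c=> m3
  m2 = b.b.0 | c.(b.0 + (0 + 0)) | =b=> m4, =c=> m5
  m3 = c.b.b.0 | (b.0 + (0 + 0)) | =b=> m6, =c=> m5
  m4 = b.0 | c.(b.0 + (0 + 0)) | =b=> m7, =c=> m8
  m5 = b.b.0 | (b.0 + (0 + 0)) | =b=> m8, =b=> m9
  m6 = c.b.b.0 | 0 | =c=> m9
  m7 = 0 | c.(b.0 + (0 + 0)) | =c=> m10
  m8 = b.0 | (b.0 + (0 + 0)) | =b=> m10, =b=> m11
  m9 = b.b.0 | 0 | =b=> m11
  m10 = 0 | (b.0 + (0 + 0)) | =b=> m12
  m11 = b.0 | 0 | =b=> m12
  m12 = 0 | 0 | ·
Q's transition system — 13 states:
  n0 = a.(d.b.b.0 | c.(b.0 + (0 + 0))) | =a=> n1
  n1 = d.b.b.0 | c.(b.0 + (0 + 0)) | =c=> n2, =d=> n3
  n2 = d.b.b.0 | (b.0 + (0 + 0)) | =b=> n4, =d=> n5
  n3 = b.b.0 | c.(b.0 + (0 + 0)) | =b=> n6, =c=> n5
  n4 = d.b.b.0 | 0 | =d=> n7
  n5 = b.b.0 | (b.0 + (0 + 0)) | =b=> n7, =b=> n8
  n6 = b.0 | c.(b.0 + (0 + 0)) | =b=> n9, =c=> n8
  n7 = b.b.0 | 0 | =b=> n10
  n8 = b.0 | (b.0 + (0 + 0)) | =b=> n10, =b=> n11
  n9 = 0 | c.(b.0 + (0 + 0)) | =c=> n11
  n10 = b.0 | 0 | =b=> n12
  n11 = 0 | (b.0 + (0 + 0)) | =b=> n12
  n12 = 0 | 0 | ·
Bisimilarity quotient blocks:
  B0 = {m0}
  B1 = {m1}
  B2 = {m3}
  B3 = {m5, n5}
  B4 = {m8, m9, n7, n8}
  B5 = {m10, m11, n10, n11}
  B6 = {m12, n12}
  B7 = {m6}
  B8 = {m2, n3}
  B9 = {m4, n6}
  B10 = {m7, n9}
  B11 = {n0}
  B12 = {n1}
  B13 = {n2}
  B14 = {n4}
m0 ∈ B0, n0 ∈ B11 → different blocks

NO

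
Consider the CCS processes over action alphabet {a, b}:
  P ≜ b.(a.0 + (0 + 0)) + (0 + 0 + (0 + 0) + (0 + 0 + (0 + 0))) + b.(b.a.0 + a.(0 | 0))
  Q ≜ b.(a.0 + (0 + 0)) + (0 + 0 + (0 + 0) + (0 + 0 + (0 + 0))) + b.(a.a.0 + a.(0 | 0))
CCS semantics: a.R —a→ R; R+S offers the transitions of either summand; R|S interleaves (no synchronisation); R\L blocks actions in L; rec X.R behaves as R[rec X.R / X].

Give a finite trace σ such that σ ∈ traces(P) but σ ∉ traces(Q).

bb

LTS(P): 6 reachable states
  m0 = b.(a.0 + (0 + 0)) + (0 + 0 + (0 + 0) + (0 + 0 + (0 + 0))) + b.(b.a.0 + a.(0 | 0)) :: -b-> m1, -b-> m2
  m1 = a.0 + (0 + 0) :: -a-> m3
  m2 = b.a.0 + a.(0 | 0) :: -a-> m4, -b-> m5
  m3 = 0 :: ∅
  m4 = 0 | 0 :: ∅
  m5 = a.0 :: -a-> m3
LTS(Q): 6 reachable states
  n0 = b.(a.0 + (0 + 0)) + (0 + 0 + (0 + 0) + (0 + 0 + (0 + 0))) + b.(a.a.0 + a.(0 | 0)) :: -b-> n1, -b-> n2
  n1 = a.0 + (0 + 0) :: -a-> n3
  n2 = a.a.0 + a.(0 | 0) :: -a-> n4, -a-> n5
  n3 = 0 :: ∅
  n4 = 0 | 0 :: ∅
  n5 = a.0 :: -a-> n3
Trace ⟨bb⟩ through P, begin at {m0}:
  [1] b ⇒ {m1, m2}
  [2] b ⇒ {m5}
  P completes σ.
Trace ⟨bb⟩ through Q, begin at {n0}:
  [1] b ⇒ {n1, n2}
  [2] b ⇒ no successor for Q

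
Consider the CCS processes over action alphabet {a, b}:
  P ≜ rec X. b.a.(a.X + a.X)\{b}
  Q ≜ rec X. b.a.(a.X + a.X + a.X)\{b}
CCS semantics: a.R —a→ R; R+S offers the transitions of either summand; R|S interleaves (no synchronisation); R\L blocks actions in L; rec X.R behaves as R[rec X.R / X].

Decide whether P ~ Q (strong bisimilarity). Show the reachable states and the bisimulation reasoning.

LTS(P): 4 reachable states
  m0 = rec X. b.a.(a.X + a.X)\{b} :: —b→ m1
  m1 = a.(a.(rec X. b.a.(a.X + a.X)\{b}) + a.(rec X. b.a.(a.X + a.X)\{b}))\{b} :: —a→ m2
  m2 = (a.(rec X. b.a.(a.X + a.X)\{b}) + a.(rec X. b.a.(a.X + a.X)\{b}))\{b} :: —a→ m3
  m3 = (rec X. b.a.(a.X + a.X)\{b})\{b} :: ·
LTS(Q): 4 reachable states
  n0 = rec X. b.a.(a.X + a.X + a.X)\{b} :: —b→ n1
  n1 = a.(a.(rec X. b.a.(a.X + a.X + a.X)\{b}) + a.(rec X. b.a.(a.X + a.X + a.X)\{b}) + a.(rec X. b.a.(a.X + a.X + a.X)\{b}))\{b} :: —a→ n2
  n2 = (a.(rec X. b.a.(a.X + a.X + a.X)\{b}) + a.(rec X. b.a.(a.X + a.X + a.X)\{b}) + a.(rec X. b.a.(a.X + a.X + a.X)\{b}))\{b} :: —a→ n3
  n3 = (rec X. b.a.(a.X + a.X + a.X)\{b})\{b} :: ·
Partition-refinement fixed point:
  B0 = {m0, n0}
  B1 = {m1, n1}
  B2 = {m2, n2}
  B3 = {m3, n3}
m0 ∈ B0, n0 ∈ B0 → same block

bisimilar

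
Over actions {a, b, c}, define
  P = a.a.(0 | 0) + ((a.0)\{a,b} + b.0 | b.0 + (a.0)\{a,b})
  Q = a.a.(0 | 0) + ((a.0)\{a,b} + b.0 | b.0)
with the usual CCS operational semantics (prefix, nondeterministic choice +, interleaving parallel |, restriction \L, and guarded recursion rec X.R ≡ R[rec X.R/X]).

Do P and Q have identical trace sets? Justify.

traces(P) = traces(Q)

P's transition system — 5 states:
  p0 = a.a.(0 | 0) + ((a.0)\{a,b} + b.0 | b.0 + (a.0)\{a,b}) | -a-> p1, -b-> p2, -b-> p3
  p1 = a.(0 | 0) | -a-> p4
  p2 = 0 | b.0 | -b-> p4
  p3 = b.0 | 0 | -b-> p4
  p4 = 0 | 0 | ∅
Q's transition system — 5 states:
  q0 = a.a.(0 | 0) + ((a.0)\{a,b} + b.0 | b.0) | -a-> q1, -b-> q2, -b-> q3
  q1 = a.(0 | 0) | -a-> q4
  q2 = 0 | b.0 | -b-> q4
  q3 = b.0 | 0 | -b-> q4
  q4 = 0 | 0 | ∅
Partition-refinement fixed point:
  B0 = {p0, q0}
  B1 = {p2, p3, q2, q3}
  B2 = {p4, q4}
  B3 = {p1, q1}
p0 ∈ B0, q0 ∈ B0 → same block
Bisimilar ⇒ trace-equivalent.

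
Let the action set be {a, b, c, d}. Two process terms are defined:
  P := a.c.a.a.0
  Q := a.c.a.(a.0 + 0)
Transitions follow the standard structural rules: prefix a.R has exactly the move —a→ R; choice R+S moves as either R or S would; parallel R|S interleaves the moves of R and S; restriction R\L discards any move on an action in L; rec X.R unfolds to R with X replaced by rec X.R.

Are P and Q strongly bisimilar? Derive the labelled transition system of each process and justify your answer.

bisimilar

LTS(P): 5 reachable states
  u0 = a.c.a.a.0 ⊢ ··a··> u1
  u1 = c.a.a.0 ⊢ ··c··> u2
  u2 = a.a.0 ⊢ ··a··> u3
  u3 = a.0 ⊢ ··a··> u4
  u4 = 0 ⊢ ·
LTS(Q): 5 reachable states
  v0 = a.c.a.(a.0 + 0) ⊢ ··a··> v1
  v1 = c.a.(a.0 + 0) ⊢ ··c··> v2
  v2 = a.(a.0 + 0) ⊢ ··a··> v3
  v3 = a.0 + 0 ⊢ ··a··> v4
  v4 = 0 ⊢ ·
Partition-refinement fixed point:
  B0 = {u0, v0}
  B1 = {u1, v1}
  B2 = {u2, v2}
  B3 = {u3, v3}
  B4 = {u4, v4}
u0 ∈ B0, v0 ∈ B0 → same block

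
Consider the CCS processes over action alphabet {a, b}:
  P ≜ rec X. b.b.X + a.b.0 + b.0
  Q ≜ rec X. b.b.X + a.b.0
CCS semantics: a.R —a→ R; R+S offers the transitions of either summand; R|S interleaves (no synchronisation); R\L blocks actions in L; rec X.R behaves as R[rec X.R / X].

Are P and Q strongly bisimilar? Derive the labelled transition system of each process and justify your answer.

LTS(P): 4 reachable states
  u0 = rec X. b.b.X + a.b.0 + b.0 has moves --a--▸ u1, --b--▸ u2, --b--▸ u3
  u1 = b.0 has moves --b--▸ u2
  u2 = 0 has moves deadlocked
  u3 = b.(rec X. b.b.X + a.b.0 + b.0) has moves --b--▸ u0
LTS(Q): 4 reachable states
  v0 = rec X. b.b.X + a.b.0 has moves --a--▸ v1, --b--▸ v2
  v1 = b.0 has moves --b--▸ v3
  v2 = b.(rec X. b.b.X + a.b.0) has moves --b--▸ v0
  v3 = 0 has moves deadlocked
Partition-refinement fixed point:
  B0 = {u0}
  B1 = {u1, v1}
  B2 = {u2, v3}
  B3 = {u3}
  B4 = {v0}
  B5 = {v2}
u0 ∈ B0, v0 ∈ B4 → different blocks

not bisimilar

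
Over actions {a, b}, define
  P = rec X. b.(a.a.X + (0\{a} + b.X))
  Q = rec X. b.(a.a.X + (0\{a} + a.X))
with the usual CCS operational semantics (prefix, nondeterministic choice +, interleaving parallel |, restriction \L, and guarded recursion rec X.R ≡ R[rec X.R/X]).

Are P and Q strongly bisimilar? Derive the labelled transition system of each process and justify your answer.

not bisimilar

P's transition system — 3 states:
  p0 = rec X. b.(a.a.X + (0\{a} + b.X)) ⊢ -b-> p1
  p1 = a.a.(rec X. b.(a.a.X + (0\{a} + b.X))) + (0\{a} + b.(rec X. b.(a.a.X + (0\{a} + b.X)))) ⊢ -a-> p2, -b-> p0
  p2 = a.(rec X. b.(a.a.X + (0\{a} + b.X))) ⊢ -a-> p0
Q's transition system — 3 states:
  q0 = rec X. b.(a.a.X + (0\{a} + a.X)) ⊢ -b-> q1
  q1 = a.a.(rec X. b.(a.a.X + (0\{a} + a.X))) + (0\{a} + a.(rec X. b.(a.a.X + (0\{a} + a.X)))) ⊢ -a-> q0, -a-> q2
  q2 = a.(rec X. b.(a.a.X + (0\{a} + a.X))) ⊢ -a-> q0
Partition-refinement fixed point:
  B0 = {p0}
  B1 = {p1}
  B2 = {p2}
  B3 = {q0}
  B4 = {q1}
  B5 = {q2}
p0 ∈ B0, q0 ∈ B3 → different blocks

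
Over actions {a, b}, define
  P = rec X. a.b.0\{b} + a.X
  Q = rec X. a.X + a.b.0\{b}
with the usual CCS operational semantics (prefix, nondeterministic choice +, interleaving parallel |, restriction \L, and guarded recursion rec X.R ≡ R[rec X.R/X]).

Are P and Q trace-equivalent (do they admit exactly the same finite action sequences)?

Reachable graph of P (3 states):
  p0 = rec X. a.b.0\{b} + a.X | -a-> p0, -a-> p1
  p1 = b.0\{b} | -b-> p2
  p2 = 0\{b} | (no moves)
Reachable graph of Q (3 states):
  q0 = rec X. a.X + a.b.0\{b} | -a-> q0, -a-> q1
  q1 = b.0\{b} | -b-> q2
  q2 = 0\{b} | (no moves)
Bisimilarity quotient blocks:
  B0 = {p0, q0}
  B1 = {p1, q1}
  B2 = {p2, q2}
p0 ∈ B0, q0 ∈ B0 → same block
Bisimilar ⇒ trace-equivalent.

traces(P) = traces(Q)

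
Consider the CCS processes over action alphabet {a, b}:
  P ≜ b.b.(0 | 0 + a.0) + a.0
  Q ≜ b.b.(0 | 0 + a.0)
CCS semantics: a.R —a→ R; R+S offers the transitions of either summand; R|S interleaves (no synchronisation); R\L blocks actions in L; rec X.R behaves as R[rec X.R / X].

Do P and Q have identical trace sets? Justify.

traces(P) ≠ traces(Q) — witness ⟨a⟩

Reachable graph of P (4 states):
  m0 = b.b.(0 | 0 + a.0) + a.0 :: ··a··> m1, ··b··> m2
  m1 = 0 :: (no moves)
  m2 = b.(0 | 0 + a.0) :: ··b··> m3
  m3 = 0 | 0 + a.0 :: ··a··> m1
Reachable graph of Q (4 states):
  n0 = b.b.(0 | 0 + a.0) :: ··b··> n1
  n1 = b.(0 | 0 + a.0) :: ··b··> n2
  n2 = 0 | 0 + a.0 :: ··a··> n3
  n3 = 0 :: (no moves)
Run σ = ⟨a⟩ on P: start {m0}
  after a @ step 1: {m1}
  ✓ P
Run σ = ⟨a⟩ on Q: start {n0}
  after a @ step 1: ∅  — Q cannot continue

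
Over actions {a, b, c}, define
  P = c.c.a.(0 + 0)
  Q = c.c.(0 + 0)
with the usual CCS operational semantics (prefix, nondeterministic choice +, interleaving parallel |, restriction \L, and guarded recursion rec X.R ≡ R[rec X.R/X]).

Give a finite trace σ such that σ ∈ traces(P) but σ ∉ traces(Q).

P's transition system — 4 states:
  p0 = c.c.a.(0 + 0) → -c-> p1
  p1 = c.a.(0 + 0) → -c-> p2
  p2 = a.(0 + 0) → -a-> p3
  p3 = 0 + 0 → deadlocked
Q's transition system — 3 states:
  q0 = c.c.(0 + 0) → -c-> q1
  q1 = c.(0 + 0) → -c-> q2
  q2 = 0 + 0 → deadlocked
Run σ = ⟨cca⟩ on P: start {p0}
  after c @ step 1: {p1}
  after c @ step 2: {p2}
  after a @ step 3: {p3}
  — P admits the full trace.
Run σ = ⟨cca⟩ on Q: start {q0}
  after c @ step 1: {q1}
  after c @ step 2: {q2}
  after a @ step 3: ∅ (Q stuck)

cca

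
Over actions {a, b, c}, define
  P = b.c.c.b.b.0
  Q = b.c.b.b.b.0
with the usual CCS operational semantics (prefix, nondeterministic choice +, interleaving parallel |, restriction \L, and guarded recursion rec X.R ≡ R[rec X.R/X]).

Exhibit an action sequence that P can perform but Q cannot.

bcc

LTS(P): 6 reachable states
  s0 = b.c.c.b.b.0 has moves --b--▸ s1
  s1 = c.c.b.b.0 has moves --c--▸ s2
  s2 = c.b.b.0 has moves --c--▸ s3
  s3 = b.b.0 has moves --b--▸ s4
  s4 = b.0 has moves --b--▸ s5
  s5 = 0 has moves (no moves)
LTS(Q): 6 reachable states
  t0 = b.c.b.b.b.0 has moves --b--▸ t1
  t1 = c.b.b.b.0 has moves --c--▸ t2
  t2 = b.b.b.0 has moves --b--▸ t3
  t3 = b.b.0 has moves --b--▸ t4
  t4 = b.0 has moves --b--▸ t5
  t5 = 0 has moves (no moves)
Trace ⟨bcc⟩ through P, begin at {s0}:
  [1] b ⇒ {s1}
  [2] c ⇒ {s2}
  [3] c ⇒ {s3}
  ✓ P
Trace ⟨bcc⟩ through Q, begin at {t0}:
  [1] b ⇒ {t1}
  [2] c ⇒ {t2}
  [3] c ⇒ ∅  — Q cannot continue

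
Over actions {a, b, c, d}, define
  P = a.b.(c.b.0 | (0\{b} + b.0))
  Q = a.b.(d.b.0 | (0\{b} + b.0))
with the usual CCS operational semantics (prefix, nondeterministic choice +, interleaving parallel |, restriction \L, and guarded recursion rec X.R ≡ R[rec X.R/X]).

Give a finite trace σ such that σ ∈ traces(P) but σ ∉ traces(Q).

P's transition system — 8 states:
  m0 = a.b.(c.b.0 | (0\{b} + b.0)) | ··a··> m1
  m1 = b.(c.b.0 | (0\{b} + b.0)) | ··b··> m2
  m2 = c.b.0 | (0\{b} + b.0) | ··b··> m3, ··c··> m4
  m3 = c.b.0 | 0 | ··c··> m5
  m4 = b.0 | (0\{b} + b.0) | ··b··> m5, ··b··> m6
  m5 = b.0 | 0 | ··b··> m7
  m6 = 0 | (0\{b} + b.0) | ··b··> m7
  m7 = 0 | 0 | (no moves)
Q's transition system — 8 states:
  n0 = a.b.(d.b.0 | (0\{b} + b.0)) | ··a··> n1
  n1 = b.(d.b.0 | (0\{b} + b.0)) | ··b··> n2
  n2 = d.b.0 | (0\{b} + b.0) | ··b··> n3, ··d··> n4
  n3 = d.b.0 | 0 | ··d··> n5
  n4 = b.0 | (0\{b} + b.0) | ··b··> n5, ··b··> n6
  n5 = b.0 | 0 | ··b··> n7
  n6 = 0 | (0\{b} + b.0) | ··b··> n7
  n7 = 0 | 0 | (no moves)
Run σ = ⟨abc⟩ on P: start {m0}
  step 1 (a): {m1}
  step 2 (b): {m2}
  step 3 (c): {m4}
  ✓ P
Run σ = ⟨abc⟩ on Q: start {n0}
  step 1 (a): {n1}
  step 2 (b): {n2}
  step 3 (c): ∅ (Q stuck)

abc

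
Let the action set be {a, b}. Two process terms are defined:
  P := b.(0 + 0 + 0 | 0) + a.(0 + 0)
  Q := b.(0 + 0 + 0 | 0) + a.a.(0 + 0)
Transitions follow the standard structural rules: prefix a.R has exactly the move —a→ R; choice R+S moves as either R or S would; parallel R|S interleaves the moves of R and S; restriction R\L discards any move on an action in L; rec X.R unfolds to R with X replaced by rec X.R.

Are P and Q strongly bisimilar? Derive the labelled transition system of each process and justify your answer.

P ≁ Q

Reachable graph of P (3 states):
  u0 = b.(0 + 0 + 0 | 0) + a.(0 + 0) ⊢ ··a··> u1, ··b··> u2
  u1 = 0 + 0 ⊢ (no moves)
  u2 = 0 + 0 + 0 | 0 ⊢ (no moves)
Reachable graph of Q (4 states):
  v0 = b.(0 + 0 + 0 | 0) + a.a.(0 + 0) ⊢ ··a··> v1, ··b··> v2
  v1 = a.(0 + 0) ⊢ ··a··> v3
  v2 = 0 + 0 + 0 | 0 ⊢ (no moves)
  v3 = 0 + 0 ⊢ (no moves)
Coarsest stable partition (strong bisimilarity classes):
  B0 = {u0}
  B1 = {u1, u2, v2, v3}
  B2 = {v0}
  B3 = {v1}
u0 ∈ B0, v0 ∈ B2 → different blocks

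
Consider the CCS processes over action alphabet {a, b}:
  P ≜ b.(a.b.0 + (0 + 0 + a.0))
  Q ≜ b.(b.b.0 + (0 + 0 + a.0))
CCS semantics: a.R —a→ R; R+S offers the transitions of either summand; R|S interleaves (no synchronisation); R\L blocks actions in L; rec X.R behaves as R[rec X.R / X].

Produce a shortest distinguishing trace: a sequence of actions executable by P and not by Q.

bab

LTS(P): 4 reachable states
  u0 = b.(a.b.0 + (0 + 0 + a.0)) has moves -b-> u1
  u1 = a.b.0 + (0 + 0 + a.0) has moves -a-> u2, -a-> u3
  u2 = 0 has moves (no moves)
  u3 = b.0 has moves -b-> u2
LTS(Q): 4 reachable states
  v0 = b.(b.b.0 + (0 + 0 + a.0)) has moves -b-> v1
  v1 = b.b.0 + (0 + 0 + a.0) has moves -a-> v2, -b-> v3
  v2 = 0 has moves (no moves)
  v3 = b.0 has moves -b-> v2
Executing bab from P (initial set {u0}):
  after b @ step 1: {u1}
  after a @ step 2: {u2, u3}
  after b @ step 3: {u2}
  P completes σ.
Executing bab from Q (initial set {v0}):
  after b @ step 1: {v1}
  after a @ step 2: {v2}
  after b @ step 3: ∅  — Q cannot continue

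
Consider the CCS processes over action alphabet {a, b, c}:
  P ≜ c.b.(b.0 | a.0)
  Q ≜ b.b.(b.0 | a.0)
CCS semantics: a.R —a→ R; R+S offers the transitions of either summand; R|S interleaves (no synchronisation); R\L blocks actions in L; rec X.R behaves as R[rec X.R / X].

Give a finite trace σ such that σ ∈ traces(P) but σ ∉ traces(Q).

c

Reachable graph of P (6 states):
  p0 = c.b.(b.0 | a.0) → --c--▸ p1
  p1 = b.(b.0 | a.0) → --b--▸ p2
  p2 = b.0 | a.0 → --a--▸ p3, --b--▸ p4
  p3 = b.0 | 0 → --b--▸ p5
  p4 = 0 | a.0 → --a--▸ p5
  p5 = 0 | 0 → ∅
Reachable graph of Q (6 states):
  q0 = b.b.(b.0 | a.0) → --b--▸ q1
  q1 = b.(b.0 | a.0) → --b--▸ q2
  q2 = b.0 | a.0 → --a--▸ q3, --b--▸ q4
  q3 = b.0 | 0 → --b--▸ q5
  q4 = 0 | a.0 → --a--▸ q5
  q5 = 0 | 0 → ∅
Run σ = ⟨c⟩ on P: start {p0}
  step 1 (c): {p1}
  P completes σ.
Run σ = ⟨c⟩ on Q: start {q0}
  step 1 (c): ∅ (Q stuck)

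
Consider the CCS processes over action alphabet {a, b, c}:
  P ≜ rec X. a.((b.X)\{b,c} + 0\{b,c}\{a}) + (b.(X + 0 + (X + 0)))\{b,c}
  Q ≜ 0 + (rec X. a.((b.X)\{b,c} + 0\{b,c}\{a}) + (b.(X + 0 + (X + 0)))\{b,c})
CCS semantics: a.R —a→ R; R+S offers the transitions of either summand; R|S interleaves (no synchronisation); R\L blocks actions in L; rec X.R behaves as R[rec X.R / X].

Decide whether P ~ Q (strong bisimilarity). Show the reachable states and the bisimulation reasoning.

YES

LTS(P): 2 reachable states
  s0 = rec X. a.((b.X)\{b,c} + 0\{b,c}\{a}) + (b.(X + 0 + (X + 0)))\{b,c} :: --a--▸ s1
  s1 = (b.(rec X. a.((b.X)\{b,c} + 0\{b,c}\{a}) + (b.(X + 0 + (X + 0)))\{b,c}))\{b,c} + 0\{b,c}\{a} :: deadlocked
LTS(Q): 2 reachable states
  t0 = 0 + (rec X. a.((b.X)\{b,c} + 0\{b,c}\{a}) + (b.(X + 0 + (X + 0)))\{b,c}) :: --a--▸ t1
  t1 = (b.(rec X. a.((b.X)\{b,c} + 0\{b,c}\{a}) + (b.(X + 0 + (X + 0)))\{b,c}))\{b,c} + 0\{b,c}\{a} :: deadlocked
Coarsest stable partition (strong bisimilarity classes):
  B0 = {s0, t0}
  B1 = {s1, t1}
s0 ∈ B0, t0 ∈ B0 → same block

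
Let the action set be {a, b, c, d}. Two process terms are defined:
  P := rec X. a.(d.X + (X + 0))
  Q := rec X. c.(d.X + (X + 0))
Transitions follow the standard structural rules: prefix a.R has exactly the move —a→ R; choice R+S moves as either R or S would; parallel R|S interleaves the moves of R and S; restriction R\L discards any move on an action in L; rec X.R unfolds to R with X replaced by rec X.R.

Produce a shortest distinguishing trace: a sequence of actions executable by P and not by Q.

LTS(P): 2 reachable states
  m0 = rec X. a.(d.X + (X + 0)) | --a--▸ m1
  m1 = d.(rec X. a.(d.X + (X + 0))) + ((rec X. a.(d.X + (X + 0))) + 0) | --a--▸ m1, --d--▸ m0
LTS(Q): 2 reachable states
  n0 = rec X. c.(d.X + (X + 0)) | --c--▸ n1
  n1 = d.(rec X. c.(d.X + (X + 0))) + ((rec X. c.(d.X + (X + 0))) + 0) | --c--▸ n1, --d--▸ n0
Run σ = ⟨a⟩ on P: start {m0}
  after a @ step 1: {m1}
  — P admits the full trace.
Run σ = ⟨a⟩ on Q: start {n0}
  after a @ step 1: ∅  — Q cannot continue

a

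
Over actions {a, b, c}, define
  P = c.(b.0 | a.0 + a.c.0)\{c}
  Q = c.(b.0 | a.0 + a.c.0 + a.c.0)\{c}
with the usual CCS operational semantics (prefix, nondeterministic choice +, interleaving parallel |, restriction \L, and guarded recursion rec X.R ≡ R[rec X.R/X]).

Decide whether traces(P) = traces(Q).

P's transition system — 6 states:
  u0 = c.(b.0 | a.0 + a.c.0)\{c} → —c→ u1
  u1 = (b.0 | a.0 + a.c.0)\{c} → —a→ u2, —a→ u3, —b→ u4
  u2 = (b.0 | 0)\{c} → —b→ u5
  u3 = (c.0)\{c} → stopped
  u4 = (0 | a.0)\{c} → —a→ u5
  u5 = (0 | 0)\{c} → stopped
Q's transition system — 6 states:
  v0 = c.(b.0 | a.0 + a.c.0 + a.c.0)\{c} → —c→ v1
  v1 = (b.0 | a.0 + a.c.0 + a.c.0)\{c} → —a→ v2, —a→ v3, —b→ v4
  v2 = (b.0 | 0)\{c} → —b→ v5
  v3 = (c.0)\{c} → stopped
  v4 = (0 | a.0)\{c} → —a→ v5
  v5 = (0 | 0)\{c} → stopped
Coarsest stable partition (strong bisimilarity classes):
  B0 = {u0, v0}
  B1 = {u1, v1}
  B2 = {u2, v2}
  B3 = {u3, u5, v3, v5}
  B4 = {u4, v4}
u0 ∈ B0, v0 ∈ B0 → same block
Bisimilar ⇒ trace-equivalent.

YES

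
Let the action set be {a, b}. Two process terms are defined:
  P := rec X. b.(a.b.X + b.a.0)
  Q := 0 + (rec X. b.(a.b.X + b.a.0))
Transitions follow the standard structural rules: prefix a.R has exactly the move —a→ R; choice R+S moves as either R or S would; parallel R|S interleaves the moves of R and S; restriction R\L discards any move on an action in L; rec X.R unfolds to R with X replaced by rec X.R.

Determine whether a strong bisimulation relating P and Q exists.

YES

Reachable graph of P (5 states):
  s0 = rec X. b.(a.b.X + b.a.0) ⊢ ··b··> s1
  s1 = a.b.(rec X. b.(a.b.X + b.a.0)) + b.a.0 ⊢ ··a··> s2, ··b··> s3
  s2 = b.(rec X. b.(a.b.X + b.a.0)) ⊢ ··b··> s0
  s3 = a.0 ⊢ ··a··> s4
  s4 = 0 ⊢ (no moves)
Reachable graph of Q (6 states):
  t0 = 0 + (rec X. b.(a.b.X + b.a.0)) ⊢ ··b··> t1
  t1 = a.b.(rec X. b.(a.b.X + b.a.0)) + b.a.0 ⊢ ··a··> t2, ··b··> t3
  t2 = b.(rec X. b.(a.b.X + b.a.0)) ⊢ ··b··> t4
  t3 = a.0 ⊢ ··a··> t5
  t4 = rec X. b.(a.b.X + b.a.0) ⊢ ··b··> t1
  t5 = 0 ⊢ (no moves)
Coarsest stable partition (strong bisimilarity classes):
  B0 = {s0, t0, t4}
  B1 = {s1, t1}
  B2 = {s2, t2}
  B3 = {s3, t3}
  B4 = {s4, t5}
s0 ∈ B0, t0 ∈ B0 → same block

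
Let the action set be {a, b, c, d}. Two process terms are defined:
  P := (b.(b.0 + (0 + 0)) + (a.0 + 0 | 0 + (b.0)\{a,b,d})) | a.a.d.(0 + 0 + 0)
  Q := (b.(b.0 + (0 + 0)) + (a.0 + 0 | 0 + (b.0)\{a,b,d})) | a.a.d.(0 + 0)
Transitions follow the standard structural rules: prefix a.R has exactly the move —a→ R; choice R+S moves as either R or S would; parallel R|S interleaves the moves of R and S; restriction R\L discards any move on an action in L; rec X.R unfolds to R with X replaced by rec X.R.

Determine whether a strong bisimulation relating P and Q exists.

YES

LTS(P): 12 reachable states
  m0 = (b.(b.0 + (0 + 0)) + (a.0 + 0 | 0 + (b.0)\{a,b,d})) | a.a.d.(0 + 0 + 0) | —a→ m1, —a→ m2, —b→ m3
  m1 = (b.(b.0 + (0 + 0)) + (a.0 + 0 | 0 + (b.0)\{a,b,d})) | a.d.(0 + 0 + 0) | —a→ m4, —a→ m5, —b→ m6
  m2 = 0 | a.a.d.(0 + 0 + 0) | —a→ m5
  m3 = (b.0 + (0 + 0)) | a.a.d.(0 + 0 + 0) | —a→ m6, —b→ m2
  m4 = (b.(b.0 + (0 + 0)) + (a.0 + 0 | 0 + (b.0)\{a,b,d})) | d.(0 + 0 + 0) | —a→ m7, —b→ m8, —d→ m9
  m5 = 0 | a.d.(0 + 0 + 0) | —a→ m7
  m6 = (b.0 + (0 + 0)) | a.d.(0 + 0 + 0) | —a→ m8, —b→ m5
  m7 = 0 | d.(0 + 0 + 0) | —d→ m10
  m8 = (b.0 + (0 + 0)) | d.(0 + 0 + 0) | —b→ m7, —d→ m11
  m9 = (b.(b.0 + (0 + 0)) + (a.0 + 0 | 0 + (b.0)\{a,b,d})) | (0 + 0 + 0) | —a→ m10, —b→ m11
  m10 = 0 | (0 + 0 + 0) | ∅
  m11 = (b.0 + (0 + 0)) | (0 + 0 + 0) | —b→ m10
LTS(Q): 12 reachable states
  n0 = (b.(b.0 + (0 + 0)) + (a.0 + 0 | 0 + (b.0)\{a,b,d})) | a.a.d.(0 + 0) | —a→ n1, —a→ n2, —b→ n3
  n1 = (b.(b.0 + (0 + 0)) + (a.0 + 0 | 0 + (b.0)\{a,b,d})) | a.d.(0 + 0) | —a→ n4, —a→ n5, —b→ n6
  n2 = 0 | a.a.d.(0 + 0) | —a→ n5
  n3 = (b.0 + (0 + 0)) | a.a.d.(0 + 0) | —a→ n6, —b→ n2
  n4 = (b.(b.0 + (0 + 0)) + (a.0 + 0 | 0 + (b.0)\{a,b,d})) | d.(0 + 0) | —a→ n7, —b→ n8, —d→ n9
  n5 = 0 | a.d.(0 + 0) | —a→ n7
  n6 = (b.0 + (0 + 0)) | a.d.(0 + 0) | —a→ n8, —b→ n5
  n7 = 0 | d.(0 + 0) | —d→ n10
  n8 = (b.0 + (0 + 0)) | d.(0 + 0) | —b→ n7, —d→ n11
  n9 = (b.(b.0 + (0 + 0)) + (a.0 + 0 | 0 + (b.0)\{a,b,d})) | (0 + 0) | —a→ n10, —b→ n11
  n10 = 0 | (0 + 0) | ∅
  n11 = (b.0 + (0 + 0)) | (0 + 0) | —b→ n10
Coarsest stable partition (strong bisimilarity classes):
  B0 = {m0, n0}
  B1 = {m2, n2}
  B2 = {m5, n5}
  B3 = {m7, n7}
  B4 = {m10, n10}
  B5 = {m3, n3}
  B6 = {m6, n6}
  B7 = {m8, n8}
  B8 = {m11, n11}
  B9 = {m1, n1}
  B10 = {m4, n4}
  B11 = {m9, n9}
m0 ∈ B0, n0 ∈ B0 → same block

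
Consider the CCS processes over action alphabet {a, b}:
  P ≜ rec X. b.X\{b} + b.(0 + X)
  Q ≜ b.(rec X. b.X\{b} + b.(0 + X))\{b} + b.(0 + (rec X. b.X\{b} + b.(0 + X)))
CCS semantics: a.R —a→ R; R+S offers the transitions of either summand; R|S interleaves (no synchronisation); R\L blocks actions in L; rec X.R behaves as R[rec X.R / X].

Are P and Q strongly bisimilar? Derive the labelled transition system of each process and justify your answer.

LTS(P): 3 reachable states
  m0 = rec X. b.X\{b} + b.(0 + X) → =b=> m1, =b=> m2
  m1 = (rec X. b.X\{b} + b.(0 + X))\{b} → stopped
  m2 = 0 + (rec X. b.X\{b} + b.(0 + X)) → =b=> m1, =b=> m2
LTS(Q): 3 reachable states
  n0 = b.(rec X. b.X\{b} + b.(0 + X))\{b} + b.(0 + (rec X. b.X\{b} + b.(0 + X))) → =b=> n1, =b=> n2
  n1 = (rec X. b.X\{b} + b.(0 + X))\{b} → stopped
  n2 = 0 + (rec X. b.X\{b} + b.(0 + X)) → =b=> n1, =b=> n2
Bisimilarity quotient blocks:
  B0 = {m0, m2, n0, n2}
  B1 = {m1, n1}
m0 ∈ B0, n0 ∈ B0 → same block

YES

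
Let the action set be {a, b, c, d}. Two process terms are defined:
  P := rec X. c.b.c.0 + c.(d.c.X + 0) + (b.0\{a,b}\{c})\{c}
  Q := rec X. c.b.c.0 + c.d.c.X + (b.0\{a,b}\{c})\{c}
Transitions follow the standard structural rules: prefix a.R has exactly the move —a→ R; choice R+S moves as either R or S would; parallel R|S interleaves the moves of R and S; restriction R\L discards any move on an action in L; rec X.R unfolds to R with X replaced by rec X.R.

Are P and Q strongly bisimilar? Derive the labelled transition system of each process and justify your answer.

LTS(P): 7 reachable states
  m0 = rec X. c.b.c.0 + c.(d.c.X + 0) + (b.0\{a,b}\{c})\{c} ⊢ —b→ m1, —c→ m2, —c→ m3
  m1 = 0\{a,b}\{c}\{c} ⊢ deadlocked
  m2 = b.c.0 ⊢ —b→ m4
  m3 = d.c.(rec X. c.b.c.0 + c.(d.c.X + 0) + (b.0\{a,b}\{c})\{c}) + 0 ⊢ —d→ m5
  m4 = c.0 ⊢ —c→ m6
  m5 = c.(rec X. c.b.c.0 + c.(d.c.X + 0) + (b.0\{a,b}\{c})\{c}) ⊢ —c→ m0
  m6 = 0 ⊢ deadlocked
LTS(Q): 7 reachable states
  n0 = rec X. c.b.c.0 + c.d.c.X + (b.0\{a,b}\{c})\{c} ⊢ —b→ n1, —c→ n2, —c→ n3
  n1 = 0\{a,b}\{c}\{c} ⊢ deadlocked
  n2 = b.c.0 ⊢ —b→ n4
  n3 = d.c.(rec X. c.b.c.0 + c.d.c.X + (b.0\{a,b}\{c})\{c}) ⊢ —d→ n5
  n4 = c.0 ⊢ —c→ n6
  n5 = c.(rec X. c.b.c.0 + c.d.c.X + (b.0\{a,b}\{c})\{c}) ⊢ —c→ n0
  n6 = 0 ⊢ deadlocked
Partition-refinement fixed point:
  B0 = {m0, n0}
  B1 = {m3, n3}
  B2 = {m5, n5}
  B3 = {m2, n2}
  B4 = {m4, n4}
  B5 = {m1, m6, n1, n6}
m0 ∈ B0, n0 ∈ B0 → same block

P ~ Q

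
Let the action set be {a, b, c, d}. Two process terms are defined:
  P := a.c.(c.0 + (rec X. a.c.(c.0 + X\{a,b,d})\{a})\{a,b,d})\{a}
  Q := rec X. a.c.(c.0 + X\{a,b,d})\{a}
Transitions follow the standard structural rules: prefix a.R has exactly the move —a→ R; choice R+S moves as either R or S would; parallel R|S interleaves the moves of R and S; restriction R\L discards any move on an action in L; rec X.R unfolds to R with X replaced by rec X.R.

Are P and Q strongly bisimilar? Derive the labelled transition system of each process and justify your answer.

bisimilar

Reachable graph of P (4 states):
  m0 = a.c.(c.0 + (rec X. a.c.(c.0 + X\{a,b,d})\{a})\{a,b,d})\{a} | --a--▸ m1
  m1 = c.(c.0 + (rec X. a.c.(c.0 + X\{a,b,d})\{a})\{a,b,d})\{a} | --c--▸ m2
  m2 = (c.0 + (rec X. a.c.(c.0 + X\{a,b,d})\{a})\{a,b,d})\{a} | --c--▸ m3
  m3 = 0\{a} | deadlocked
Reachable graph of Q (4 states):
  n0 = rec X. a.c.(c.0 + X\{a,b,d})\{a} | --a--▸ n1
  n1 = c.(c.0 + (rec X. a.c.(c.0 + X\{a,b,d})\{a})\{a,b,d})\{a} | --c--▸ n2
  n2 = (c.0 + (rec X. a.c.(c.0 + X\{a,b,d})\{a})\{a,b,d})\{a} | --c--▸ n3
  n3 = 0\{a} | deadlocked
Coarsest stable partition (strong bisimilarity classes):
  B0 = {m0, n0}
  B1 = {m1, n1}
  B2 = {m2, n2}
  B3 = {m3, n3}
m0 ∈ B0, n0 ∈ B0 → same block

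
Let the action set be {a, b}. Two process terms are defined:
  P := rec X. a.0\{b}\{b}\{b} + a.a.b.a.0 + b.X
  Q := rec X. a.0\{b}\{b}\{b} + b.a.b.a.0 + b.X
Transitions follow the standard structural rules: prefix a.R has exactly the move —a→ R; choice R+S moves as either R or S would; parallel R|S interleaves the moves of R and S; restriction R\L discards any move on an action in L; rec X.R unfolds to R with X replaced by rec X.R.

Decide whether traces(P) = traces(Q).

NO — witness ⟨aa⟩

P's transition system — 6 states:
  m0 = rec X. a.0\{b}\{b}\{b} + a.a.b.a.0 + b.X → --a--▸ m1, --a--▸ m2, --b--▸ m0
  m1 = 0\{b}\{b}\{b} → ∅
  m2 = a.b.a.0 → --a--▸ m3
  m3 = b.a.0 → --b--▸ m4
  m4 = a.0 → --a--▸ m5
  m5 = 0 → ∅
Q's transition system — 6 states:
  n0 = rec X. a.0\{b}\{b}\{b} + b.a.b.a.0 + b.X → --a--▸ n1, --b--▸ n0, --b--▸ n2
  n1 = 0\{b}\{b}\{b} → ∅
  n2 = a.b.a.0 → --a--▸ n3
  n3 = b.a.0 → --b--▸ n4
  n4 = a.0 → --a--▸ n5
  n5 = 0 → ∅
Run σ = ⟨aa⟩ on P: start {m0}
  [1] a ⇒ {m1, m2}
  [2] a ⇒ {m3}
  — P admits the full trace.
Run σ = ⟨aa⟩ on Q: start {n0}
  [1] a ⇒ {n1}
  [2] a ⇒ ∅ (Q stuck)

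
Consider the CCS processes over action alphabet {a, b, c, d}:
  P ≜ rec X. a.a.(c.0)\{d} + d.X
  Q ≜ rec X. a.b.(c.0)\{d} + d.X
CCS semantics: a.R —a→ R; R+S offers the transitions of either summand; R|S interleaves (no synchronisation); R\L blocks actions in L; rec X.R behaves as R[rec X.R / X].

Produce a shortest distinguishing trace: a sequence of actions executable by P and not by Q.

aa

P's transition system — 4 states:
  p0 = rec X. a.a.(c.0)\{d} + d.X → -a-> p1, -d-> p0
  p1 = a.(c.0)\{d} → -a-> p2
  p2 = (c.0)\{d} → -c-> p3
  p3 = 0\{d} → deadlocked
Q's transition system — 4 states:
  q0 = rec X. a.b.(c.0)\{d} + d.X → -a-> q1, -d-> q0
  q1 = b.(c.0)\{d} → -b-> q2
  q2 = (c.0)\{d} → -c-> q3
  q3 = 0\{d} → deadlocked
Trace ⟨aa⟩ through P, begin at {p0}:
  step 1 (a): {p1}
  step 2 (a): {p2}
  — P admits the full trace.
Trace ⟨aa⟩ through Q, begin at {q0}:
  step 1 (a): {q1}
  step 2 (a): ∅ (Q stuck)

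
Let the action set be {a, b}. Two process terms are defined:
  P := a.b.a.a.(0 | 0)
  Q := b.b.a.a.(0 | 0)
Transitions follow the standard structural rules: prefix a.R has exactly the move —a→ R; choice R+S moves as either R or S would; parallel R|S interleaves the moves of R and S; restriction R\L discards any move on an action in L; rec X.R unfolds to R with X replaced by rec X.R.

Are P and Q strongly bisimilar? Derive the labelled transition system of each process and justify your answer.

P's transition system — 5 states:
  u0 = a.b.a.a.(0 | 0) has moves --a--▸ u1
  u1 = b.a.a.(0 | 0) has moves --b--▸ u2
  u2 = a.a.(0 | 0) has moves --a--▸ u3
  u3 = a.(0 | 0) has moves --a--▸ u4
  u4 = 0 | 0 has moves ·
Q's transition system — 5 states:
  v0 = b.b.a.a.(0 | 0) has moves --b--▸ v1
  v1 = b.a.a.(0 | 0) has moves --b--▸ v2
  v2 = a.a.(0 | 0) has moves --a--▸ v3
  v3 = a.(0 | 0) has moves --a--▸ v4
  v4 = 0 | 0 has moves ·
Bisimilarity quotient blocks:
  B0 = {u0}
  B1 = {u1, v1}
  B2 = {u2, v2}
  B3 = {u3, v3}
  B4 = {u4, v4}
  B5 = {v0}
u0 ∈ B0, v0 ∈ B5 → different blocks

P ≁ Q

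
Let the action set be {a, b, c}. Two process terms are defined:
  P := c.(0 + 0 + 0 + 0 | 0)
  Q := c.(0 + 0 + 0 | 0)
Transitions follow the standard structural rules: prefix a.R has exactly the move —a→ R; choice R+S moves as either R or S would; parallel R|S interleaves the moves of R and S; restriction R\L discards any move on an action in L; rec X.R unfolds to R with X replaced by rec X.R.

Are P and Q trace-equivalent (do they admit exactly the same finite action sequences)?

LTS(P): 2 reachable states
  s0 = c.(0 + 0 + 0 + 0 | 0) :: =c=> s1
  s1 = 0 + 0 + 0 + 0 | 0 :: ∅
LTS(Q): 2 reachable states
  t0 = c.(0 + 0 + 0 | 0) :: =c=> t1
  t1 = 0 + 0 + 0 | 0 :: ∅
Bisimilarity quotient blocks:
  B0 = {s0, t0}
  B1 = {s1, t1}
s0 ∈ B0, t0 ∈ B0 → same block
Bisimilar ⇒ trace-equivalent.

traces(P) = traces(Q)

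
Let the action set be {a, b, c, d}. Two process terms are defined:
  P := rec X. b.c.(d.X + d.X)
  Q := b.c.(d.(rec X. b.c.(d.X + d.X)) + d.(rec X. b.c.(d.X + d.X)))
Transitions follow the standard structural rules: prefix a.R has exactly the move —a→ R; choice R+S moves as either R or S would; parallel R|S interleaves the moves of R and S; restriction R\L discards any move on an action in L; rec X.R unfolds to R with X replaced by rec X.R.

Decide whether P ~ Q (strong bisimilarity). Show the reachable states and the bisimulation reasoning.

P's transition system — 3 states:
  u0 = rec X. b.c.(d.X + d.X) → -b-> u1
  u1 = c.(d.(rec X. b.c.(d.X + d.X)) + d.(rec X. b.c.(d.X + d.X))) → -c-> u2
  u2 = d.(rec X. b.c.(d.X + d.X)) + d.(rec X. b.c.(d.X + d.X)) → -d-> u0
Q's transition system — 4 states:
  v0 = b.c.(d.(rec X. b.c.(d.X + d.X)) + d.(rec X. b.c.(d.X + d.X))) → -b-> v1
  v1 = c.(d.(rec X. b.c.(d.X + d.X)) + d.(rec X. b.c.(d.X + d.X))) → -c-> v2
  v2 = d.(rec X. b.c.(d.X + d.X)) + d.(rec X. b.c.(d.X + d.X)) → -d-> v3
  v3 = rec X. b.c.(d.X + d.X) → -b-> v1
Coarsest stable partition (strong bisimilarity classes):
  B0 = {u0, v0, v3}
  B1 = {u1, v1}
  B2 = {u2, v2}
u0 ∈ B0, v0 ∈ B0 → same block

P ~ Q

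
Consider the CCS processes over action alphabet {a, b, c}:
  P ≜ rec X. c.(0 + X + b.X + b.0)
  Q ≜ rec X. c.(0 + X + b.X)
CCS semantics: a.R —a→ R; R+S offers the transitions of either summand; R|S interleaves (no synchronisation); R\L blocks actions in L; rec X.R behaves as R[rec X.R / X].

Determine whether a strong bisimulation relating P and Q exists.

P ≁ Q

LTS(P): 3 reachable states
  u0 = rec X. c.(0 + X + b.X + b.0) ⊢ =c=> u1
  u1 = 0 + (rec X. c.(0 + X + b.X + b.0)) + b.(rec X. c.(0 + X + b.X + b.0)) + b.0 ⊢ =b=> u0, =b=> u2, =c=> u1
  u2 = 0 ⊢ ·
LTS(Q): 2 reachable states
  v0 = rec X. c.(0 + X + b.X) ⊢ =c=> v1
  v1 = 0 + (rec X. c.(0 + X + b.X)) + b.(rec X. c.(0 + X + b.X)) ⊢ =b=> v0, =c=> v1
Coarsest stable partition (strong bisimilarity classes):
  B0 = {u0}
  B1 = {u1}
  B2 = {u2}
  B3 = {v0}
  B4 = {v1}
u0 ∈ B0, v0 ∈ B3 → different blocks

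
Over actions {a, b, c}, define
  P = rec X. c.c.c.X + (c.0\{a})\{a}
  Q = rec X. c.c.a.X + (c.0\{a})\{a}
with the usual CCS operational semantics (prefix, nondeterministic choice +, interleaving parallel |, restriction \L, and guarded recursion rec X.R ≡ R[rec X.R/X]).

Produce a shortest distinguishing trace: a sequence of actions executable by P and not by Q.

LTS(P): 4 reachable states
  m0 = rec X. c.c.c.X + (c.0\{a})\{a} ⊢ --c--▸ m1, --c--▸ m2
  m1 = 0\{a}\{a} ⊢ (no moves)
  m2 = c.c.(rec X. c.c.c.X + (c.0\{a})\{a}) ⊢ --c--▸ m3
  m3 = c.(rec X. c.c.c.X + (c.0\{a})\{a}) ⊢ --c--▸ m0
LTS(Q): 4 reachable states
  n0 = rec X. c.c.a.X + (c.0\{a})\{a} ⊢ --c--▸ n1, --c--▸ n2
  n1 = 0\{a}\{a} ⊢ (no moves)
  n2 = c.a.(rec X. c.c.a.X + (c.0\{a})\{a}) ⊢ --c--▸ n3
  n3 = a.(rec X. c.c.a.X + (c.0\{a})\{a}) ⊢ --a--▸ n0
Executing ccc from P (initial set {m0}):
  after c @ step 1: {m1, m2}
  after c @ step 2: {m3}
  after c @ step 3: {m0}
  ✓ P
Executing ccc from Q (initial set {n0}):
  after c @ step 1: {n1, n2}
  after c @ step 2: {n3}
  after c @ step 3: ∅  — Q cannot continue

ccc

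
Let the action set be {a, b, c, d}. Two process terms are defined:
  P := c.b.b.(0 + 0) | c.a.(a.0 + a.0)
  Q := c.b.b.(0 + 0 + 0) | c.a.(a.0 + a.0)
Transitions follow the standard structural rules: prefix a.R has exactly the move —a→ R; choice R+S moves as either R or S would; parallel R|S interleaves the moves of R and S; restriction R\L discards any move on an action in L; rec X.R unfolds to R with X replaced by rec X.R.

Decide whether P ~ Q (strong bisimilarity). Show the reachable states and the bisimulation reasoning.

YES

LTS(P): 16 reachable states
  m0 = c.b.b.(0 + 0) | c.a.(a.0 + a.0) has moves ··c··> m1, ··c··> m2
  m1 = b.b.(0 + 0) | c.a.(a.0 + a.0) has moves ··b··> m3, ··c··> m4
  m2 = c.b.b.(0 + 0) | a.(a.0 + a.0) has moves ··a··> m5, ··c··> m4
  m3 = b.(0 + 0) | c.a.(a.0 + a.0) has moves ··b··> m6, ··c··> m7
  m4 = b.b.(0 + 0) | a.(a.0 + a.0) has moves ··a··> m8, ··b··> m7
  m5 = c.b.b.(0 + 0) | (a.0 + a.0) has moves ··a··> m9, ··c··> m8
  m6 = (0 + 0) | c.a.(a.0 + a.0) has moves ··c··> m10
  m7 = b.(0 + 0) | a.(a.0 + a.0) has moves ··a··> m11, ··b··> m10
  m8 = b.b.(0 + 0) | (a.0 + a.0) has moves ··a··> m12, ··b··> m11
  m9 = c.b.b.(0 + 0) | 0 has moves ··c··> m12
  m10 = (0 + 0) | a.(a.0 + a.0) has moves ··a··> m13
  m11 = b.(0 + 0) | (a.0 + a.0) has moves ··a··> m14, ··b··> m13
  m12 = b.b.(0 + 0) | 0 has moves ··b··> m14
  m13 = (0 + 0) | (a.0 + a.0) has moves ··a··> m15
  m14 = b.(0 + 0) | 0 has moves ··b··> m15
  m15 = (0 + 0) | 0 has moves stopped
LTS(Q): 16 reachable states
  n0 = c.b.b.(0 + 0 + 0) | c.a.(a.0 + a.0) has moves ··c··> n1, ··c··> n2
  n1 = b.b.(0 + 0 + 0) | c.a.(a.0 + a.0) has moves ··b··> n3, ··c··> n4
  n2 = c.b.b.(0 + 0 + 0) | a.(a.0 + a.0) has moves ··a··> n5, ··c··> n4
  n3 = b.(0 + 0 + 0) | c.a.(a.0 + a.0) has moves ··b··> n6, ··c··> n7
  n4 = b.b.(0 + 0 + 0) | a.(a.0 + a.0) has moves ··a··> n8, ··b··> n7
  n5 = c.b.b.(0 + 0 + 0) | (a.0 + a.0) has moves ··a··> n9, ··c··> n8
  n6 = (0 + 0 + 0) | c.a.(a.0 + a.0) has moves ··c··> n10
  n7 = b.(0 + 0 + 0) | a.(a.0 + a.0) has moves ··a··> n11, ··b··> n10
  n8 = b.b.(0 + 0 + 0) | (a.0 + a.0) has moves ··a··> n12, ··b··> n11
  n9 = c.b.b.(0 + 0 + 0) | 0 has moves ··c··> n12
  n10 = (0 + 0 + 0) | a.(a.0 + a.0) has moves ··a··> n13
  n11 = b.(0 + 0 + 0) | (a.0 + a.0) has moves ··a··> n14, ··b··> n13
  n12 = b.b.(0 + 0 + 0) | 0 has moves ··b··> n14
  n13 = (0 + 0 + 0) | (a.0 + a.0) has moves ··a··> n15
  n14 = b.(0 + 0 + 0) | 0 has moves ··b··> n15
  n15 = (0 + 0 + 0) | 0 has moves stopped
Coarsest stable partition (strong bisimilarity classes):
  B0 = {m0, n0}
  B1 = {m2, n2}
  B2 = {m4, n4}
  B3 = {m8, n8}
  B4 = {m12, n12}
  B5 = {m14, n14}
  B6 = {m15, n15}
  B7 = {m11, n11}
  B8 = {m13, n13}
  B9 = {m7, n7}
  B10 = {m10, n10}
  B11 = {m5, n5}
  B12 = {m9, n9}
  B13 = {m1, n1}
  B14 = {m3, n3}
  B15 = {m6, n6}
m0 ∈ B0, n0 ∈ B0 → same block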